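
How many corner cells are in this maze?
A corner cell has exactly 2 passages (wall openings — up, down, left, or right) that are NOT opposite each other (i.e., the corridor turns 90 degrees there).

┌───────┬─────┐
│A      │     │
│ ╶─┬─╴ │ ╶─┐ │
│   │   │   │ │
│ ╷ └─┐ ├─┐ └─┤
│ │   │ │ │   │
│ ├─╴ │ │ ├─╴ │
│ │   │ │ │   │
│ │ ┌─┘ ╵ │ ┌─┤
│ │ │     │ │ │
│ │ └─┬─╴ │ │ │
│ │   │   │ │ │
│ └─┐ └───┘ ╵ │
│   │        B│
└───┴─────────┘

Counting corner cells (2 non-opposite passages):
Total corners: 21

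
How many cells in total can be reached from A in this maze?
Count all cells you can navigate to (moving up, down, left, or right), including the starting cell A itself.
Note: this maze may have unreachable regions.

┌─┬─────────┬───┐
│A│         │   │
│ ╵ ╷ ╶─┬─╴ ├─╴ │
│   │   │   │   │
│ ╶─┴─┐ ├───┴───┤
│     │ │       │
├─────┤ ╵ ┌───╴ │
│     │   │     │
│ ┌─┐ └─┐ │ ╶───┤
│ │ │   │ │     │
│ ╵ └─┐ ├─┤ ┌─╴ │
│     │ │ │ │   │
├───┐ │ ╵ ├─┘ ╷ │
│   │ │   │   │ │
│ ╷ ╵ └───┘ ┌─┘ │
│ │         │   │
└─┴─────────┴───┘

Using BFS/flood-fill to find all reachable cells from A:
Maze size: 8 × 8 = 64 total cells
4 cell(s) are walled off and cannot be reached from A.
Reachable cells: 60

Reachable region (· marks reachable cells):

┌─┬─────────┬───┐
│A│· · · · ·│   │
│ ╵ ╷ ╶─┬─╴ ├─╴ │
│· ·│· ·│· ·│   │
│ ╶─┴─┐ ├───┴───┤
│· · ·│·│· · · ·│
├─────┤ ╵ ┌───╴ │
│· · ·│· ·│· · ·│
│ ┌─┐ └─┐ │ ╶───┤
│·│·│· ·│·│· · ·│
│ ╵ └─┐ ├─┤ ┌─╴ │
│· · ·│·│·│·│· ·│
├───┐ │ ╵ ├─┘ ╷ │
│· ·│·│· ·│· ·│·│
│ ╷ ╵ └───┘ ┌─┘ │
│·│· · · · ·│· ·│
└─┴─────────┴───┘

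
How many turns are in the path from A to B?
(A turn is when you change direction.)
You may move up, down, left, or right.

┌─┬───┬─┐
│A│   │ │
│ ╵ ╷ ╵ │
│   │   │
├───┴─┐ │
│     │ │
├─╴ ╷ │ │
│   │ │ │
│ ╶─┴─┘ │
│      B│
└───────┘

Directions: down, right, up, right, down, right, down, down, down
Number of turns: 6

Solution:

┌─┬───┬─┐
│A│↱ ↓│ │
│ ╵ ╷ ╵ │
│↳ ↑│↳ ↓│
├───┴─┐ │
│     │↓│
├─╴ ╷ │ │
│   │ │↓│
│ ╶─┴─┘ │
│      B│
└───────┘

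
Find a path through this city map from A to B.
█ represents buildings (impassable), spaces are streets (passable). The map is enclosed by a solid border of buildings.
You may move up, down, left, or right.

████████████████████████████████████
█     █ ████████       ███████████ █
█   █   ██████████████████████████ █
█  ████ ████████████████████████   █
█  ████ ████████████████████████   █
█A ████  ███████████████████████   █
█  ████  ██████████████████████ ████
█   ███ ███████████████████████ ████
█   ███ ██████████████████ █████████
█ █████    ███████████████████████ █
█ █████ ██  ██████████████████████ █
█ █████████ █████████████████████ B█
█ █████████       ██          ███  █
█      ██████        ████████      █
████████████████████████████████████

Finding the shortest path from A to B:
Movement: cardinal only
Path length: 53 steps
Directions: up → up → up → up → right → right → right → right → down → right → right → down → down → down → down → down → down → down → right → right → right → down → right → down → down → right → right → down → right → right → right → right → right → right → right → up → right → right → right → right → right → right → right → right → right → down → right → right → right → right → up → up → right

Solution:

████████████████████████████████████
█↱→→→↓█ ████████       ███████████ █
█↑  █↳→↓██████████████████████████ █
█↑ ████↓████████████████████████   █
█↑ ████↓████████████████████████   █
█A ████↓ ███████████████████████   █
█  ████↓ ██████████████████████ ████
█   ███↓███████████████████████ ████
█   ███↓██████████████████ █████████
█ █████↳→→↓███████████████████████ █
█ █████ ██↳↓██████████████████████ █
█ █████████↓█████████████████████↱B█
█ █████████↳→↓    ██↱→→→→→→→→↓███↑ █
█      ██████↳→→→→→→↑████████↳→→→↑ █
████████████████████████████████████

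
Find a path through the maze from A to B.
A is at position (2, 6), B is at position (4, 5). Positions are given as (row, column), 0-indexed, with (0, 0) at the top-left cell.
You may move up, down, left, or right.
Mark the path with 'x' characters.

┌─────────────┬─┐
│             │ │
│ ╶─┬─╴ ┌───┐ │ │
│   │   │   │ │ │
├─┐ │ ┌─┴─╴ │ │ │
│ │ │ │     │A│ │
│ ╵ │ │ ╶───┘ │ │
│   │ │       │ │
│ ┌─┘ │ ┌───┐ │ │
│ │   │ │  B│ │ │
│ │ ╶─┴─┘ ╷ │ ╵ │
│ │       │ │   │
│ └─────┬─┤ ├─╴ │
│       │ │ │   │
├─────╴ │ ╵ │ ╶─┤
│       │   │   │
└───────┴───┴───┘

Finding the shortest path from (2, 6) to (4, 5):
Path length: 17 steps
Directions: up → up → left → left → left → down → left → down → down → down → left → down → right → right → right → up → right

Solution:

┌─────────────┬─┐
│      x x x x│ │
│ ╶─┬─╴ ┌───┐ │ │
│   │x x│   │x│ │
├─┐ │ ┌─┴─╴ │ │ │
│ │ │x│     │A│ │
│ ╵ │ │ ╶───┘ │ │
│   │x│       │ │
│ ┌─┘ │ ┌───┐ │ │
│ │x x│ │x B│ │ │
│ │ ╶─┴─┘ ╷ │ ╵ │
│ │x x x x│ │   │
│ └─────┬─┤ ├─╴ │
│       │ │ │   │
├─────╴ │ ╵ │ ╶─┤
│       │   │   │
└───────┴───┴───┘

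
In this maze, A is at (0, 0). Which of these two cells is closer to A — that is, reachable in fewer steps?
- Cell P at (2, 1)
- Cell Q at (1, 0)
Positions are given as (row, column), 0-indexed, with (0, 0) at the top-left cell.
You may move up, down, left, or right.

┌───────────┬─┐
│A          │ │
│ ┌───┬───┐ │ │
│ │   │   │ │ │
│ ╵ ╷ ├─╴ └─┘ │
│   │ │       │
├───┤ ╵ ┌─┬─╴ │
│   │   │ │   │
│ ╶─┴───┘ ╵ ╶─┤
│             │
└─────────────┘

Shortest path A → P at (2, 1): 3 steps
Shortest path A → Q at (1, 0): 1 steps

Q is closer (1 steps vs 3 steps).

Path to P:

┌───────────┬─┐
│A          │ │
│ ┌───┬───┐ │ │
│↓│   │   │ │ │
│ ╵ ╷ ├─╴ └─┘ │
│↳ P│ │       │
├───┤ ╵ ┌─┬─╴ │
│   │   │ │   │
│ ╶─┴───┘ ╵ ╶─┤
│             │
└─────────────┘

Path to Q:

┌───────────┬─┐
│A          │ │
│ ┌───┬───┐ │ │
│Q│   │   │ │ │
│ ╵ ╷ ├─╴ └─┘ │
│   │ │       │
├───┤ ╵ ┌─┬─╴ │
│   │   │ │   │
│ ╶─┴───┘ ╵ ╶─┤
│             │
└─────────────┘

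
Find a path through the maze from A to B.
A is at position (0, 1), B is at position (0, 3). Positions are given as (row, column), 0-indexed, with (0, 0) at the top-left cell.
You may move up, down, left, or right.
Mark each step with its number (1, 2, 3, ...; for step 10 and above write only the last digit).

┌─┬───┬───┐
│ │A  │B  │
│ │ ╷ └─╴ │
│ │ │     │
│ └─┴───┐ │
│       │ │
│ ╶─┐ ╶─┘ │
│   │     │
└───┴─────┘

Finding the shortest path from (0, 1) to (0, 3):
Path length: 6 steps
Directions: right → down → right → right → up → left

Solution:

┌─┬───┬───┐
│ │A 1│B 5│
│ │ ╷ └─╴ │
│ │ │2 3 4│
│ └─┴───┐ │
│       │ │
│ ╶─┐ ╶─┘ │
│   │     │
└───┴─────┘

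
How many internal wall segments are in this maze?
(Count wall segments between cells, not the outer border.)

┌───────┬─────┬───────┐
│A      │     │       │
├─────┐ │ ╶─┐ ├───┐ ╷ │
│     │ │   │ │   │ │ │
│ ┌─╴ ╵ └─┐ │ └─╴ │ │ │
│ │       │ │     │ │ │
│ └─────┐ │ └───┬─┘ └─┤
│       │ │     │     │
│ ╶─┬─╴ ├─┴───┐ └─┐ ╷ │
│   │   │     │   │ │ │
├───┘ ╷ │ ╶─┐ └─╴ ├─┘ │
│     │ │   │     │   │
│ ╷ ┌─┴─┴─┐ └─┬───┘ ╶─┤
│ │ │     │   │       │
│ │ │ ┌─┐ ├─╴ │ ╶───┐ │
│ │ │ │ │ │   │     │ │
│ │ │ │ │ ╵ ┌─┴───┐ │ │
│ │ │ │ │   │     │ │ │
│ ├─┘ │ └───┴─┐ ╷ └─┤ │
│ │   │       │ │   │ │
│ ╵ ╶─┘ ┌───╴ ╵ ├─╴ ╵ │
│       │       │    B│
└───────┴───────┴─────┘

Counting internal wall segments:
Total internal walls: 100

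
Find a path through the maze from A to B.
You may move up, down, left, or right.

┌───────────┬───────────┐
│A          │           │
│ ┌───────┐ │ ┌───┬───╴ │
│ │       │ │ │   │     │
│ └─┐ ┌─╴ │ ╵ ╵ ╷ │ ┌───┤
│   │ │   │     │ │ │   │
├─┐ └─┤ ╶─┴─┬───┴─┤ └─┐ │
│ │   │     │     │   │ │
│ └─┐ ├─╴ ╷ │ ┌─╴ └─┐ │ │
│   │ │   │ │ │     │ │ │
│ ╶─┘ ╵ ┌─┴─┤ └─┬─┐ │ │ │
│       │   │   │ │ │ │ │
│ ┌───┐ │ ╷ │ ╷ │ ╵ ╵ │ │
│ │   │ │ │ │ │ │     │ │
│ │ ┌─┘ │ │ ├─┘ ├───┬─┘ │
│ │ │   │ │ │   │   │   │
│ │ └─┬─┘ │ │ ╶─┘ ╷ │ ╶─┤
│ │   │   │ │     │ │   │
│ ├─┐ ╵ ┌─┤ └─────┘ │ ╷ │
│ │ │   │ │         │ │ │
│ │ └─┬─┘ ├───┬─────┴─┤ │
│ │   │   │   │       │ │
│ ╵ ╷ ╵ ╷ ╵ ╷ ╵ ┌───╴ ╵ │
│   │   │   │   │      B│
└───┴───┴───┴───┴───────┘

Finding the shortest path through the maze:
Path length: 34 steps
Directions: down → down → right → down → right → down → down → left → left → down → down → down → down → down → down → right → up → right → down → right → up → right → down → right → up → right → down → right → up → right → right → right → down → right

Solution:

┌───────────┬───────────┐
│A          │           │
│ ┌───────┐ │ ┌───┬───╴ │
│↓│       │ │ │   │     │
│ └─┐ ┌─╴ │ ╵ ╵ ╷ │ ┌───┤
│↳ ↓│ │   │     │ │ │   │
├─┐ └─┤ ╶─┴─┬───┴─┤ └─┐ │
│ │↳ ↓│     │     │   │ │
│ └─┐ ├─╴ ╷ │ ┌─╴ └─┐ │ │
│   │↓│   │ │ │     │ │ │
│ ╶─┘ ╵ ┌─┴─┤ └─┬─┐ │ │ │
│↓ ← ↲  │   │   │ │ │ │ │
│ ┌───┐ │ ╷ │ ╷ │ ╵ ╵ │ │
│↓│   │ │ │ │ │ │     │ │
│ │ ┌─┘ │ │ ├─┘ ├───┬─┘ │
│↓│ │   │ │ │   │   │   │
│ │ └─┬─┘ │ │ ╶─┘ ╷ │ ╶─┤
│↓│   │   │ │     │ │   │
│ ├─┐ ╵ ┌─┤ └─────┘ │ ╷ │
│↓│ │   │ │         │ │ │
│ │ └─┬─┘ ├───┬─────┴─┤ │
│↓│↱ ↓│↱ ↓│↱ ↓│↱ → → ↓│ │
│ ╵ ╷ ╵ ╷ ╵ ╷ ╵ ┌───╴ ╵ │
│↳ ↑│↳ ↑│↳ ↑│↳ ↑│    ↳ B│
└───┴───┴───┴───┴───────┘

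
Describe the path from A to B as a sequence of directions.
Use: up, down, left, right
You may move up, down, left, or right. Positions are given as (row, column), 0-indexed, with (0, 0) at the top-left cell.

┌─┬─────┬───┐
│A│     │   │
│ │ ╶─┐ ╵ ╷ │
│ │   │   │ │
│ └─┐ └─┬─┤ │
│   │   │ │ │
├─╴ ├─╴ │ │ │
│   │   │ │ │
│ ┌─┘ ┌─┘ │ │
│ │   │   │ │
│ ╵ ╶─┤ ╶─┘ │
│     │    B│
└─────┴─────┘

Finding the path and converting it to directions:
Path through cells: (0,0) → (1,0) → (2,0) → (2,1) → (3,1) → (3,0) → (4,0) → (5,0) → (5,1) → (4,1) → (4,2) → (3,2) → (3,3) → (2,3) → (2,2) → (1,2) → (1,1) → (0,1) → (0,2) → (0,3) → (1,3) → (1,4) → (0,4) → (0,5) → (1,5) → (2,5) → (3,5) → (4,5) → (5,5)
Directions: down, down, right, down, left, down, down, right, up, right, up, right, up, left, up, left, up, right, right, down, right, up, right, down, down, down, down, down

Solution:

┌─┬─────┬───┐
│A│↱ → ↓│↱ ↓│
│ │ ╶─┐ ╵ ╷ │
│↓│↑ ↰│↳ ↑│↓│
│ └─┐ └─┬─┤ │
│↳ ↓│↑ ↰│ │↓│
├─╴ ├─╴ │ │ │
│↓ ↲│↱ ↑│ │↓│
│ ┌─┘ ┌─┘ │ │
│↓│↱ ↑│   │↓│
│ ╵ ╶─┤ ╶─┘ │
│↳ ↑  │    B│
└─────┴─────┘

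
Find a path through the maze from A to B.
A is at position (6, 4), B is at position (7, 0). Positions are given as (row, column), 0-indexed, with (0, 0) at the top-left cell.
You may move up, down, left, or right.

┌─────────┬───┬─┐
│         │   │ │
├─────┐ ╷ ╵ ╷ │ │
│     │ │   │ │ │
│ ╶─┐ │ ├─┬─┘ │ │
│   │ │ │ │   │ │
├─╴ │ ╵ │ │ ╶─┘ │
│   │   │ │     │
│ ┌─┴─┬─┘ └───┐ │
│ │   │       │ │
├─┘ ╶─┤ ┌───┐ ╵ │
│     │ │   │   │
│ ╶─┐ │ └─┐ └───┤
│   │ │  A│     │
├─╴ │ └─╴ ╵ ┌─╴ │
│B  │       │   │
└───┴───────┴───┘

Finding the shortest path from (6, 4) to (7, 0):
Path length: 11 steps
Directions: down → left → left → up → up → left → left → down → right → down → left

Solution:

┌─────────┬───┬─┐
│         │   │ │
├─────┐ ╷ ╵ ╷ │ │
│     │ │   │ │ │
│ ╶─┐ │ ├─┬─┘ │ │
│   │ │ │ │   │ │
├─╴ │ ╵ │ │ ╶─┘ │
│   │   │ │     │
│ ┌─┴─┬─┘ └───┐ │
│ │   │       │ │
├─┘ ╶─┤ ┌───┐ ╵ │
│↓ ← ↰│ │   │   │
│ ╶─┐ │ └─┐ └───┤
│↳ ↓│↑│  A│     │
├─╴ │ └─╴ ╵ ┌─╴ │
│B ↲│↑ ← ↲  │   │
└───┴───────┴───┘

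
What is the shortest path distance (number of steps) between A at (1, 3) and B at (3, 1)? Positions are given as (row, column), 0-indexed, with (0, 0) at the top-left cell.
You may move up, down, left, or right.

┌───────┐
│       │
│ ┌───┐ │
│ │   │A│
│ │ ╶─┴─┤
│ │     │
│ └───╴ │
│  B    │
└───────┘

Finding path from (1, 3) to (3, 1):
Path: (1,3) → (0,3) → (0,2) → (0,1) → (0,0) → (1,0) → (2,0) → (3,0) → (3,1)
Distance: 8 steps

Solution:

┌───────┐
│↓ ← ← ↰│
│ ┌───┐ │
│↓│   │A│
│ │ ╶─┴─┤
│↓│     │
│ └───╴ │
│↳ B    │
└───────┘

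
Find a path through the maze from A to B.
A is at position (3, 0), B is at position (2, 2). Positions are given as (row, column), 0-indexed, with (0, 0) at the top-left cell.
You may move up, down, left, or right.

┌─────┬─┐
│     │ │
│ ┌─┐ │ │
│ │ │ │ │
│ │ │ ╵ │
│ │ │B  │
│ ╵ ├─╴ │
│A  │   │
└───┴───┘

Finding the shortest path from (3, 0) to (2, 2):
Path length: 7 steps
Directions: up → up → up → right → right → down → down

Solution:

┌─────┬─┐
│↱ → ↓│ │
│ ┌─┐ │ │
│↑│ │↓│ │
│ │ │ ╵ │
│↑│ │B  │
│ ╵ ├─╴ │
│A  │   │
└───┴───┘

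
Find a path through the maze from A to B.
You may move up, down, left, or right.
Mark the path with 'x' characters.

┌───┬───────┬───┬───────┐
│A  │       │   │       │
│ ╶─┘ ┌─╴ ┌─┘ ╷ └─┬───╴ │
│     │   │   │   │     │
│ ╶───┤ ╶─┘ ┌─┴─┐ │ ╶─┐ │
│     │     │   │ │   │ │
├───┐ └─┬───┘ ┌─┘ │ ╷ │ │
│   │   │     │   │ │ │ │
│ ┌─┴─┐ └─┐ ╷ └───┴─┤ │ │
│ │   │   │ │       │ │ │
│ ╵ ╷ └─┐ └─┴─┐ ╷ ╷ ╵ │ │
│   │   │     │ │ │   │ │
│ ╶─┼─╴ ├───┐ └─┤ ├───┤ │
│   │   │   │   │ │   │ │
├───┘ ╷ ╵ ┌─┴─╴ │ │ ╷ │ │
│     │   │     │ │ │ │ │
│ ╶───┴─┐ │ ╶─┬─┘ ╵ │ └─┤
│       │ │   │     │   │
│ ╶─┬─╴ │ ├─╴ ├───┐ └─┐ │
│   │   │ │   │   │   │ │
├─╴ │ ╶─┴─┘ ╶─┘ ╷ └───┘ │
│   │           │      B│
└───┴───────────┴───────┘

Finding the shortest path through the maze:
Path length: 29 steps
Directions: down → down → right → right → down → right → down → right → down → right → right → down → right → down → left → left → down → right → down → left → down → right → right → up → right → down → right → right → right

Solution:

┌───┬───────┬───┬───────┐
│A  │       │   │       │
│ ╶─┘ ┌─╴ ┌─┘ ╷ └─┬───╴ │
│x    │   │   │   │     │
│ ╶───┤ ╶─┘ ┌─┴─┐ │ ╶─┐ │
│x x x│     │   │ │   │ │
├───┐ └─┬───┘ ┌─┘ │ ╷ │ │
│   │x x│     │   │ │ │ │
│ ┌─┴─┐ └─┐ ╷ └───┴─┤ │ │
│ │   │x x│ │       │ │ │
│ ╵ ╷ └─┐ └─┴─┐ ╷ ╷ ╵ │ │
│   │   │x x x│ │ │   │ │
│ ╶─┼─╴ ├───┐ └─┤ ├───┤ │
│   │   │   │x x│ │   │ │
├───┘ ╷ ╵ ┌─┴─╴ │ │ ╷ │ │
│     │   │x x x│ │ │ │ │
│ ╶───┴─┐ │ ╶─┬─┘ ╵ │ └─┤
│       │ │x x│     │   │
│ ╶─┬─╴ │ ├─╴ ├───┐ └─┐ │
│   │   │ │x x│x x│   │ │
├─╴ │ ╶─┴─┘ ╶─┘ ╷ └───┘ │
│   │      x x x│x x x B│
└───┴───────────┴───────┘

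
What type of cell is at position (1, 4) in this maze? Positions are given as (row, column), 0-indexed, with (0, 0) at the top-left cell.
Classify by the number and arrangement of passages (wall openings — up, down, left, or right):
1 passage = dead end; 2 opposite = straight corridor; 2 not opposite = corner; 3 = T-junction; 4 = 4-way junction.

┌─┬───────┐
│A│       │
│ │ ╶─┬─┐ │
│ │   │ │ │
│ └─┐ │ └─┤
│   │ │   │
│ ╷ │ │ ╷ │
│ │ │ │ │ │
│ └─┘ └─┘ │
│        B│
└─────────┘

Checking cell at (1, 4):
Number of passages: 1
Cell type: dead end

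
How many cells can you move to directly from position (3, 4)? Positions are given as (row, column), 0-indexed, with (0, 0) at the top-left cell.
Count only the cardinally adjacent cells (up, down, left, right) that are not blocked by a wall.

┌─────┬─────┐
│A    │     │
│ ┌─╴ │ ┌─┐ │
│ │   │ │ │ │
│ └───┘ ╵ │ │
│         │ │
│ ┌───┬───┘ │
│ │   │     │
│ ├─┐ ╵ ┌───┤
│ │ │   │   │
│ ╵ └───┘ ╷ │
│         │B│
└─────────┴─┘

Checking passable neighbors of (3, 4):
Neighbors: (3, 3), (3, 5)
Count: 2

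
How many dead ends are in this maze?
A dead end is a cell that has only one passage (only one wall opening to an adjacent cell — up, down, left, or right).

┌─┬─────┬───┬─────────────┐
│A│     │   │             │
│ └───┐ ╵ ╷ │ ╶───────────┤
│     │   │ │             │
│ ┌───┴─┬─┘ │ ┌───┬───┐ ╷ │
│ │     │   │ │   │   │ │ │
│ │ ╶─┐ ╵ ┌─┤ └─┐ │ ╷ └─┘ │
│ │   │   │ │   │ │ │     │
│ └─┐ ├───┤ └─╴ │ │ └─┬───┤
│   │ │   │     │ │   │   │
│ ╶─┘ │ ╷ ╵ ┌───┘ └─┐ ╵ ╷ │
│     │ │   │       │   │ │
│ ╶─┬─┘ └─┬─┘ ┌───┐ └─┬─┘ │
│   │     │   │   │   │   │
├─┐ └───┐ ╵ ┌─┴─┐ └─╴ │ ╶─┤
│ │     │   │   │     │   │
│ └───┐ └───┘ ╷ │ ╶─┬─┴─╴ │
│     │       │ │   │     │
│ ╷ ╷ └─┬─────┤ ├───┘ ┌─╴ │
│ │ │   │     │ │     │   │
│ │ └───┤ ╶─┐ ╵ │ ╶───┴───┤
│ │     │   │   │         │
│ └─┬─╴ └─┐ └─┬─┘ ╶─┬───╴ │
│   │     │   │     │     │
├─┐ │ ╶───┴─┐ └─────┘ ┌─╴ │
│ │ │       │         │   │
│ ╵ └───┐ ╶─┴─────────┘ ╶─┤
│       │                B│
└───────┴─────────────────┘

Checking each cell for number of passages:

Dead ends found at positions:
  (0, 0)
  (0, 1)
  (0, 12)
  (1, 2)
  (2, 7)
  (2, 11)
  (3, 5)
  (4, 1)
  (6, 2)
  (6, 7)
  (7, 0)
  (8, 9)
  (9, 3)
  (9, 11)
  (11, 4)
  (11, 7)
  (11, 9)
  (12, 0)
  (12, 5)
  (13, 3)
  (13, 12)
Total dead ends: 21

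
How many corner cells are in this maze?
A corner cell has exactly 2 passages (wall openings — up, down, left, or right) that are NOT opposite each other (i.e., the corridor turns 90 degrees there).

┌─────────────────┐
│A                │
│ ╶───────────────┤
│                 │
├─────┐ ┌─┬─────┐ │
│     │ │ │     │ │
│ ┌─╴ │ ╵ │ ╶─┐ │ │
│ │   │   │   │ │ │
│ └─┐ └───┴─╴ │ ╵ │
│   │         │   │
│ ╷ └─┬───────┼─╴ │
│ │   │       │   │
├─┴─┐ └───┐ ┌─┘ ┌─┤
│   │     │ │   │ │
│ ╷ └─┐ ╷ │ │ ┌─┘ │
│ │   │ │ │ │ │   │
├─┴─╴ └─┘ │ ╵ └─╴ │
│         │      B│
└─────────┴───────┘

Counting corner cells (2 non-opposite passages):
Total corners: 30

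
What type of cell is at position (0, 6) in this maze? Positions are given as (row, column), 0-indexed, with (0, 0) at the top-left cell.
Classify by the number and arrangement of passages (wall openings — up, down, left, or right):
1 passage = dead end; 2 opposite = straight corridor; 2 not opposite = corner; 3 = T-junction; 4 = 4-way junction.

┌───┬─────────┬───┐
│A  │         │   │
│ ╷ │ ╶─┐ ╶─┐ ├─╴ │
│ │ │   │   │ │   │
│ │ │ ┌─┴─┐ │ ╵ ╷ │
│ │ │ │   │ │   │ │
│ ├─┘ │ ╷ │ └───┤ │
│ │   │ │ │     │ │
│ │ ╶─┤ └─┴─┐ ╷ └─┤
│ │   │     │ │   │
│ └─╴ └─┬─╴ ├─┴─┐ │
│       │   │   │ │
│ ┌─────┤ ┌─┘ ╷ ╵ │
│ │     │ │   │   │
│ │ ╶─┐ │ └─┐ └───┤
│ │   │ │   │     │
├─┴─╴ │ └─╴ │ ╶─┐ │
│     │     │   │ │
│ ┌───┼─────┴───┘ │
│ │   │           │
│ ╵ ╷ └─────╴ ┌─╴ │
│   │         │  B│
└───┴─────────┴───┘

Checking cell at (0, 6):
Number of passages: 2
Cell type: corner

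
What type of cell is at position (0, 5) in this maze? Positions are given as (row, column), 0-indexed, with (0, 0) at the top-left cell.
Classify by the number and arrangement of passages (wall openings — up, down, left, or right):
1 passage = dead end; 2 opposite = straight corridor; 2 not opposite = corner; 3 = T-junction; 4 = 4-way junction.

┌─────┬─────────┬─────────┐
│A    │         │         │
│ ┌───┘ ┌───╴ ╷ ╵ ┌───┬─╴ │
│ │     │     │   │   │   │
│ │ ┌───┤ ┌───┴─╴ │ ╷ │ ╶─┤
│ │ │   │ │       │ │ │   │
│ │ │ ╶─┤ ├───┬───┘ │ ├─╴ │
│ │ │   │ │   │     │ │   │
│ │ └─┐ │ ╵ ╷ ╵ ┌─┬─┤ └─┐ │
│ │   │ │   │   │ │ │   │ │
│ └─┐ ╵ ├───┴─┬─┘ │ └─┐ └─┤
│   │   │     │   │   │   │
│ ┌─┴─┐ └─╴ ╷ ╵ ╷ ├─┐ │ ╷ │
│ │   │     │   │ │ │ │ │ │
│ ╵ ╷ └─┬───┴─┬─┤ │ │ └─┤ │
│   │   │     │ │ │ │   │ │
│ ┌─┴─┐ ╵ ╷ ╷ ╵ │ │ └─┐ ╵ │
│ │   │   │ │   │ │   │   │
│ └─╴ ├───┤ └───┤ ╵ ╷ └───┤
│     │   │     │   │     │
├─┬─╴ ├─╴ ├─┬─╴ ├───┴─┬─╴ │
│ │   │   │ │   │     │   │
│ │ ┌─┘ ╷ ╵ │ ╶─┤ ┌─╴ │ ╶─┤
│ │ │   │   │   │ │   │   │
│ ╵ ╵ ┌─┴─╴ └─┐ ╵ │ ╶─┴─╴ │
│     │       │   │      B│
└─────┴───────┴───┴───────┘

Checking cell at (0, 5):
Number of passages: 2
Cell type: straight corridor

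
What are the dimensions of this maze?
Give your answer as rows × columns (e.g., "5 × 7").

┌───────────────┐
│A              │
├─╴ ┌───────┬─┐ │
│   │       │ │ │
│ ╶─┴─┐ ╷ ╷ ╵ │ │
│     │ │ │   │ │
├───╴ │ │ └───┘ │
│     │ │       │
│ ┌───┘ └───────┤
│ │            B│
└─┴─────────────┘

Counting the maze dimensions:
Rows (vertical): 5
Columns (horizontal): 8
Dimensions: 5 × 8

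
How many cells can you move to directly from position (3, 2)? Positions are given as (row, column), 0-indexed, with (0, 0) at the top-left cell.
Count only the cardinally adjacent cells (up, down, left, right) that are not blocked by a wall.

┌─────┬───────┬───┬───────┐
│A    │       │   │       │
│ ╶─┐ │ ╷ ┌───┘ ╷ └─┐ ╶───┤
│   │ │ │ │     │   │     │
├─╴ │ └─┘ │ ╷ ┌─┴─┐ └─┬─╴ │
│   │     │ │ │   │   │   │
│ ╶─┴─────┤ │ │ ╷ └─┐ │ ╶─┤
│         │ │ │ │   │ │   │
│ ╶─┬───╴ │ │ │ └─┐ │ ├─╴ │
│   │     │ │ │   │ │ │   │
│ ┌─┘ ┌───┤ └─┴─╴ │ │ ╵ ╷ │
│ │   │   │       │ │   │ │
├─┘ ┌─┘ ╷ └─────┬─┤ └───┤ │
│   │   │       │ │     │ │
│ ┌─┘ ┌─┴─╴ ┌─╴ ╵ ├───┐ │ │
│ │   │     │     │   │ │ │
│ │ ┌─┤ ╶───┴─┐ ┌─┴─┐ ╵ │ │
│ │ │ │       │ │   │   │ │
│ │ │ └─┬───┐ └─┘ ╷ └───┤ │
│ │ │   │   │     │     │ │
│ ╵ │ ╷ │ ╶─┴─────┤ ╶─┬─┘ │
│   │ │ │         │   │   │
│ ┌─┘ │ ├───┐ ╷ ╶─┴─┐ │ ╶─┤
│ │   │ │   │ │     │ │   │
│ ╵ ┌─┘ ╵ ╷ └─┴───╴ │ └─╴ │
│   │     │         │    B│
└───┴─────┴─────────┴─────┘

Checking passable neighbors of (3, 2):
Neighbors: (3, 1), (3, 3)
Count: 2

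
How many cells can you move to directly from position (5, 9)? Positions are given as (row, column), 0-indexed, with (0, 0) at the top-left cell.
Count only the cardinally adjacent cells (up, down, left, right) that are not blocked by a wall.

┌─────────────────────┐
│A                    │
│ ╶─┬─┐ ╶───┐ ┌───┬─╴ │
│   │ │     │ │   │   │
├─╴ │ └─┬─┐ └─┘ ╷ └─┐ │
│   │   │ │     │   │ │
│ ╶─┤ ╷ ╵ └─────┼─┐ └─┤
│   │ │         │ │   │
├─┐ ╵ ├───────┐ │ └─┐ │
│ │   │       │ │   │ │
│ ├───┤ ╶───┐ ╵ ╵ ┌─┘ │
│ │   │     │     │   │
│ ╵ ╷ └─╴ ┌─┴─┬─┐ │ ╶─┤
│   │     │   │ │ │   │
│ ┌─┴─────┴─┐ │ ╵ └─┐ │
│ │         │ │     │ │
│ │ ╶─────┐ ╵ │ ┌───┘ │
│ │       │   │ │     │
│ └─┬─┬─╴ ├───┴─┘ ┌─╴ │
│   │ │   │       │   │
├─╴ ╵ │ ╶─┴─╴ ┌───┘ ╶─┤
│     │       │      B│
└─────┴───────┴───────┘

Checking passable neighbors of (5, 9):
Neighbors: (6, 9), (5, 10)
Count: 2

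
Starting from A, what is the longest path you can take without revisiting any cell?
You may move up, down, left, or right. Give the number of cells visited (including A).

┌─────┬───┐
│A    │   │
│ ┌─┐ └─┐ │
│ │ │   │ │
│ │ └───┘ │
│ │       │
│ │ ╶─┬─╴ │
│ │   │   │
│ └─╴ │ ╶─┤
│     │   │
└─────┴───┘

Finding longest simple path using DFS:
Start: (0, 0)
Longest path visits 17 cells
Path: A → down → down → down → down → right → right → up → left → up → right → right → right → down → left → down → right

Solution:

┌─────┬───┐
│A    │   │
│ ┌─┐ └─┐ │
│↓│ │   │ │
│ │ └───┘ │
│↓│↱ → → ↓│
│ │ ╶─┬─╴ │
│↓│↑ ↰│↓ ↲│
│ └─╴ │ ╶─┤
│↳ → ↑│↳ B│
└─────┴───┘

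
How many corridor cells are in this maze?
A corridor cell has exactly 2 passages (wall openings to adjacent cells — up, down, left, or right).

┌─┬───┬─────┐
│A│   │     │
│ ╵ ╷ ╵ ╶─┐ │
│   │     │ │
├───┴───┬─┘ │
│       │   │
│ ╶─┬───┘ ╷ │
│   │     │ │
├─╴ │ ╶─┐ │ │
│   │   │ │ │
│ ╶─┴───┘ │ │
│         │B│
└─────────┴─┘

Counting cells with exactly 2 passages:
Total corridor cells: 28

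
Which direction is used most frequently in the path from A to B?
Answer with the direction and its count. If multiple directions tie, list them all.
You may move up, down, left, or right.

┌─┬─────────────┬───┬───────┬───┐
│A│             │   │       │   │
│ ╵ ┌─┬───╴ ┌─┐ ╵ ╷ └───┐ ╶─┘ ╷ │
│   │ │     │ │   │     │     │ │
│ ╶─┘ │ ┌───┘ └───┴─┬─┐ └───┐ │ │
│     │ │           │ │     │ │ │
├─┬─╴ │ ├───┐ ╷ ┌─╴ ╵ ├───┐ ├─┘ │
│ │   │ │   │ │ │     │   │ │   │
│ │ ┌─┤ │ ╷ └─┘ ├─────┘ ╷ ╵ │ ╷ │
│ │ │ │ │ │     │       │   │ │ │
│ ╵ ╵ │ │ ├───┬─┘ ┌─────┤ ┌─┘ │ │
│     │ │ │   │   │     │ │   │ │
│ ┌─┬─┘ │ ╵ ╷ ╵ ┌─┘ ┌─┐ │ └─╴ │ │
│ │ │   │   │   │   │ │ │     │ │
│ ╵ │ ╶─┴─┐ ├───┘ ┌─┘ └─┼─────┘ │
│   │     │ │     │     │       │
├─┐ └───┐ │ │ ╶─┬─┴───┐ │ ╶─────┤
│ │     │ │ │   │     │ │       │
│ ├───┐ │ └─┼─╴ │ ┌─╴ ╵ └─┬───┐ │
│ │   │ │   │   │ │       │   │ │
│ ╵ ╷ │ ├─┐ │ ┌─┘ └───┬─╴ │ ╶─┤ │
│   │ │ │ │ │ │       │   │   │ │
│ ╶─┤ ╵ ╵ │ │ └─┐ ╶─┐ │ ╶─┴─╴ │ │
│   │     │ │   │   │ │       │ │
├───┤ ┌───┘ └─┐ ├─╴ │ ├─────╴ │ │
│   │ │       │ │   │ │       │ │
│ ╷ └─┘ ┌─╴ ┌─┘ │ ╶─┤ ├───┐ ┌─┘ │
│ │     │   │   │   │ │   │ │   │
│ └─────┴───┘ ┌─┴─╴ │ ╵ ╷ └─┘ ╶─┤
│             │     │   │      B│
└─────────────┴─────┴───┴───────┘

Directions: down, right, up, right, right, right, right, right, right, down, right, up, right, down, right, right, down, right, right, down, down, left, down, down, right, right, up, up, up, right, down, down, down, down, left, left, left, down, right, right, right, down, down, down, down, down, left, down, right
Counts: {'down': 19, 'right': 20, 'up': 5, 'left': 5}
Most common: right (20 times)

Solution:

┌─┬─────────────┬───┬───────┬───┐
│A│↱ → → → → → ↓│↱ ↓│       │   │
│ ╵ ┌─┬───╴ ┌─┐ ╵ ╷ └───┐ ╶─┘ ╷ │
│↳ ↑│ │     │ │↳ ↑│↳ → ↓│     │ │
│ ╶─┘ │ ┌───┘ └───┴─┬─┐ └───┐ │ │
│     │ │           │ │↳ → ↓│ │ │
├─┬─╴ │ ├───┐ ╷ ┌─╴ ╵ ├───┐ ├─┘ │
│ │   │ │   │ │ │     │   │↓│↱ ↓│
│ │ ┌─┤ │ ╷ └─┘ ├─────┘ ╷ ╵ │ ╷ │
│ │ │ │ │ │     │       │↓ ↲│↑│↓│
│ ╵ ╵ │ │ ├───┬─┘ ┌─────┤ ┌─┘ │ │
│     │ │ │   │   │     │↓│  ↑│↓│
│ ┌─┬─┘ │ ╵ ╷ ╵ ┌─┘ ┌─┐ │ └─╴ │ │
│ │ │   │   │   │   │ │ │↳ → ↑│↓│
│ ╵ │ ╶─┴─┐ ├───┘ ┌─┘ └─┼─────┘ │
│   │     │ │     │     │↓ ← ← ↲│
├─┐ └───┐ │ │ ╶─┬─┴───┐ │ ╶─────┤
│ │     │ │ │   │     │ │↳ → → ↓│
│ ├───┐ │ └─┼─╴ │ ┌─╴ ╵ └─┬───┐ │
│ │   │ │   │   │ │       │   │↓│
│ ╵ ╷ │ ├─┐ │ ┌─┘ └───┬─╴ │ ╶─┤ │
│   │ │ │ │ │ │       │   │   │↓│
│ ╶─┤ ╵ ╵ │ │ └─┐ ╶─┐ │ ╶─┴─╴ │ │
│   │     │ │   │   │ │       │↓│
├───┤ ┌───┘ └─┐ ├─╴ │ ├─────╴ │ │
│   │ │       │ │   │ │       │↓│
│ ╷ └─┘ ┌─╴ ┌─┘ │ ╶─┤ ├───┐ ┌─┘ │
│ │     │   │   │   │ │   │ │↓ ↲│
│ └─────┴───┘ ┌─┴─╴ │ ╵ ╷ └─┘ ╶─┤
│             │     │   │    ↳ B│
└─────────────┴─────┴───┴───────┘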